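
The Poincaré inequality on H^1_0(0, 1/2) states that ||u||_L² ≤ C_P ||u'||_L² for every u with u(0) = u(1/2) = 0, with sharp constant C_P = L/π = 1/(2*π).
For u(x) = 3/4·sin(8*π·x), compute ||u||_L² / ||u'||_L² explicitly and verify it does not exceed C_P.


||u||_L² / ||u'||_L² = 1/(8*π) < C_P = 1/(2*π).

u(x) = 3/4·sin(8*π·x), so u'(x) = 6*π*cos(8*π*x).
Writing u(x) = A·sin(kπx/L) with A = 3/4 and k = 4, use ∫_0^L sin²(kπx/L) dx = L/2 and ∫_0^L cos²(kπx/L) dx = L/2.
u² = 9/16·sin²(8*π·x) and (u')² = 36*π^2·cos²(8*π·x), and each of sin², cos² integrates to L/2 = 1/4 over (0, 1/2).
∫_0^1/2 u² dx = 9/64, so ||u||_L² = 3/8.
∫_0^1/2 (u')² dx = 9*π^2, so ||u'||_L² = 3*π.
Ratio ||u||_L² / ||u'||_L² = 1/(8*π).
Sharp Poincaré constant on H^1_0(0, 1/2) is C_P = L/π = 1/(2*π), achieved by sin(2*π·x).
This is the k = 4 harmonic; the ratio L/(kπ) is strictly less than C_P = L/π, consistent with the sharp inequality ||u||_L² ≤ C_P ||u'||_L².


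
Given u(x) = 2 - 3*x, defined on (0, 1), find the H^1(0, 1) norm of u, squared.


||u||_{H^1}^2 = 10

The H^1 norm (squared) on an interval (0, L) is
  ||u||_{H^1}^2 = ∫_0^L u(x)^2 dx + ∫_0^L u'(x)^2 dx.
Compute u'(x) = -3.
Then u(x)^2 = 9*x**2 - 12*x + 4 and u'(x)^2 = 9.
Integrate each monomial from 0 to 1 using ∫_0^1 c·x^n dx = c·1^(n+1)/(n+1):
  ∫_0^1 u(x)^2 dx = ∫_0^1 (9*x^2 - 12*x + 4) dx. Term by term:
    ∫_0^1 9*x^2 dx = 3;  ∫_0^1 -12*x dx = -6;  ∫_0^1 4 dx = 4.
  Sum: 3 − 6 + 4 = 1.
  ∫_0^1 u'(x)^2 dx = ∫_0^1 (9) dx. Term by term:
    ∫_0^1 9 dx = 9.
Adding: ||u||_{H^1}^2 = 1 + 9 = 10.


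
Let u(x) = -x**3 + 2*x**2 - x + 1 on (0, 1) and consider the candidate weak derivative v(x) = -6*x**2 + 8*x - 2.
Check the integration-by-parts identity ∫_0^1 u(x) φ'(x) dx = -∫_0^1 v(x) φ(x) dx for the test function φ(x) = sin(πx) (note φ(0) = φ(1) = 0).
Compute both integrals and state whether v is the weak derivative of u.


LHS = (-12 + π^2)/π^3, RHS = -24/π^3 + 2/π. No, v is not the weak derivative of u.

u(x) = -x**3 + 2*x**2 - x + 1, classical derivative u'(x) = -3*x**2 + 4*x - 1.
φ(x) = sin(πx), so φ'(x) = π*cos(π*x).
Note φ(0) = φ(1) = 0, so the boundary term u·φ vanishes.
LHS = ∫_0^1 u(x) φ'(x) dx = ∫_0^1 (-π*x^3*cos(π*x) + 2*π*x^2*cos(π*x) - π*x*cos(π*x) + π*cos(π*x)) dx. Term by term:
  ∫_0^1 π*cos(π*x) dx = 0;  ∫_0^1 -π*x*cos(π*x) dx = 2/π;  ∫_0^1 -π*x^3*cos(π*x) dx = -12/π^3 + 3/π;
  ∫_0^1 2*π*x^2*cos(π*x) dx = -4/π.
Sum: 0 + 2/π + -12/π^3 + 3/π − 4/π = (-12 + π^2)/π^3.
So LHS = (-12 + π^2)/π^3.
∫_0^1 v(x) φ(x) dx = ∫_0^1 (-6*x^2*sin(π*x) + 8*x*sin(π*x) - 2*sin(π*x)) dx. Term by term:
  ∫_0^1 -2*sin(π*x) dx = -4/π;  ∫_0^1 -6*x^2*sin(π*x) dx = -6/π + 24/π^3;  ∫_0^1 8*x*sin(π*x) dx = 8/π.
Sum: -4/π + -6/π + 24/π^3 + 8/π = -2/π + 24/π^3.
So RHS = -∫_0^1 v(x) φ(x) dx = -24/π^3 + 2/π.
LHS − RHS = (12 - π^2)/π^3 ≠ 0, so the identity fails.
(For a valid weak derivative the identity must hold for EVERY test function, in particular this one. The failure shows v is NOT the weak derivative of u.)
Correct weak derivative would be u'(x) = -3*x**2 + 4*x - 1.


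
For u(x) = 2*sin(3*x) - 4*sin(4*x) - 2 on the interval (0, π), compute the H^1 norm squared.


||u||_{H^1(0,π)}^2 = -16/3 + 160*π

u'(x) = 6*cos(3*x) - 16*cos(4*x).
Expand u² and (u')² and integrate term by term on (0, π), using: for integers n ≥ 1, ∫_0^π sin²(nx) dx = ∫_0^π cos²(nx) dx = π/2; for n ≠ n', ∫_0^π sin(nx)sin(n'x) dx = ∫_0^π cos(nx)cos(n'x) dx = 0; and by product-to-sum, ∫_0^π sin(nx)cos(n'x) dx = ½∫_0^π [sin((n+n')x) + sin((n−n')x)] dx, which is 0 when n+n' is even and 2n/(n²−n'²) when n+n' is odd (it need not vanish on (0, π)). For the constant mode: ∫_0^π 1 dx = π, ∫_0^π cos(nx) dx = 0, ∫_0^π sin(nx) dx = (1−(−1)^n)/n.
  u² squared terms: (-2)²·∫1 dx = 4·π = 4*π;  (-4)²·∫sin(4x)² dx = 16·π/2 = 8*π;  (2)²·∫sin(3x)² dx = 4·π/2 = 2*π.
  u² cross terms: 2·(-2)·(-4)·∫1·sin(4x) dx = 16·(0) = 0;  2·(-2)·(2)·∫1·sin(3x) dx = -8·(2/3) = -16/3;  2·(-4)·(2)·∫sin(4x)·sin(3x) dx = -16·(0) = 0.
  So ∫_0^π u² dx = 4*π + 8*π + 2*π + 0 − 16/3 + 0 = -16/3 + 14*π.
  (u')² squared terms: (-16)²·∫cos(4x)² dx = 256·π/2 = 128*π;  (6)²·∫cos(3x)² dx = 36·π/2 = 18*π.
  (u')² cross terms: 2·(-16)·(6)·∫cos(4x)·cos(3x) dx = -192·(0) = 0.
  So ∫_0^π (u')² dx = 128*π + 18*π + 0 = 146*π.
||u||_{H^1}^2 = (-16/3 + 14*π) + (146*π) = -16/3 + 160*π.


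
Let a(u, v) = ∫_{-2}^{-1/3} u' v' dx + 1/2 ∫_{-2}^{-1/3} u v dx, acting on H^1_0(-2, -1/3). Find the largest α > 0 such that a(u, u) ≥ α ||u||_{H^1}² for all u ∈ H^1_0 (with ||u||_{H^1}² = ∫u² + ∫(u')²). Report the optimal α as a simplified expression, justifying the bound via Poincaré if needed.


α = (25 + 18*π^2)/(2*(25 + 9*π^2))

Coercivity of a(·,·) on H^1_0(-2, -1/3) means a(u, u) ≥ α ||u||_{H^1}² for every u ∈ H^1_0.
The interval has length L = 5/3, and Poincaré/coercivity depend only on L. Here a(u, u) = ∫(u')² + (1/2)·∫u².
Here 0 < c = 1/2 < 1. The condition a(u,u) ≥ α||u||_{H^1}² reads (1−α)∫(u')² ≥ (α−c)∫u². Any admissible α is ≤ 1 (rapidly oscillating u have ∫u²/∫(u')² → 0), and α = 1 would force 0 ≥ (1−c)∫u², impossible since c < 1; so 1−α > 0. By the sharp Poincaré inequality on H^1_0 of an interval of length L, ∫(u')² ≥ (π/L)²∫u² with equality for the first sine mode sin(π(x−x₀)/L) (x₀ the left endpoint), so the inequality holds for all u iff (1−α)(π/L)² ≥ α − c, i.e. α ≤ ((π/L)² + c)/((π/L)² + 1) = (1 + c(L/π)²)/(1 + (L/π)²). With (π/L)² = 9*π^2/25 and c = 1/2, the largest admissible constant is α = ((π/L)² + c)/((π/L)² + 1).
Simplifying, α = (25 + 18*π^2)/(2*(25 + 9*π^2)).


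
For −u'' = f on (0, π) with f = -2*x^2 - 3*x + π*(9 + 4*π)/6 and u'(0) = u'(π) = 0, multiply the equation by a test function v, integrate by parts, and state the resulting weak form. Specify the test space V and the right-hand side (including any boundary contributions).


V = H^1(0, π) (no boundary constraint on v; u is determined up to an additive constant); weak form: ∫_0^π u'v' dx = ∫_0^π (-2*x^2 - 3*x + π*(9 + 4*π)/6) v dx for all v ∈ V.

Multiply both sides by a test function v and integrate from 0 to π:
  ∫_0^π −u''(x) v(x) dx = ∫_0^π f(x) v(x) dx.
Integrate the LHS by parts once:
  ∫_0^π −u'' v dx = −[u'(x) v(x)]_0^π + ∫_0^π u'(x) v'(x) dx.
Thus ∫_0^π u'(x) v'(x) dx = ∫_0^π f(x) v(x) dx + [u'(x) v(x)]_0^π.
Choose V so that boundary terms are either known or forced to vanish.
u has homogeneous Neumann: u'(0) = u'(π) = 0. So [u' v]_0^π = 0·v(π) − 0·v(0) = 0 for any v; take V = H^1(0, π).
Weak formulation: find u (satisfying any essential BC) such that ∫_0^π u'(x) v'(x) dx = ∫_0^π f v dx for all v ∈ V (homogeneous Neumann, so boundary terms vanish).
Substituting f(x) = -2*x^2 - 3*x + π*(9 + 4*π)/6, the right-hand side is ∫_0^π (-2*x^2 - 3*x + π*(9 + 4*π)/6) v dx.
Compatibility check (pure Neumann): taking v ≡ 1 ∈ V gives 0 = ∫_0^π f dx + (0) − (0), i.e. ∫_0^π f dx must equal u'(0) − u'(π) = 0. Indeed ∫_0^π (-2*x^2 - 3*x + π*(9 + 4*π)/6) dx = 0, so the data are compatible. The solution is then unique only up to an additive constant (fix it e.g. by requiring ∫_0^π u dx = 0).


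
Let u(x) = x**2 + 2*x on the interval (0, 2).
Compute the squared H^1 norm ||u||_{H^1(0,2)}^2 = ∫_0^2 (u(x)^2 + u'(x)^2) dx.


||u||_{H^1}^2 = 1016/15

The H^1 norm (squared) on an interval (0, L) is
  ||u||_{H^1}^2 = ∫_0^L u(x)^2 dx + ∫_0^L u'(x)^2 dx.
Compute u'(x) = 2*x + 2.
Then u(x)^2 = x**4 + 4*x**3 + 4*x**2 and u'(x)^2 = 4*x**2 + 8*x + 4.
Integrate each monomial from 0 to 2 using ∫_0^2 c·x^n dx = c·2^(n+1)/(n+1):
  ∫_0^2 u(x)^2 dx = ∫_0^2 (x^4 + 4*x^3 + 4*x^2) dx. Term by term:
    ∫_0^2 x^4 dx = 32/5;  ∫_0^2 4*x^3 dx = 16;  ∫_0^2 4*x^2 dx = 32/3.
  Sum: 32/5 + 16 + 32/3 = 496/15.
  ∫_0^2 u'(x)^2 dx = ∫_0^2 (4*x^2 + 8*x + 4) dx. Term by term:
    ∫_0^2 4*x^2 dx = 32/3;  ∫_0^2 8*x dx = 16;  ∫_0^2 4 dx = 8.
  Sum: 32/3 + 16 + 8 = 104/3.
Adding: ||u||_{H^1}^2 = 496/15 + 104/3 = 1016/15.


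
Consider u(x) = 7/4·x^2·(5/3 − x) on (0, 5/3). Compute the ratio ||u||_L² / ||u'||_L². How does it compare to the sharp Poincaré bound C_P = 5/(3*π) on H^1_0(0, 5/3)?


||u||_L² / ||u'||_L² = 5*sqrt(14)/42 < C_P = 5/(3*π).

u(x) = 7/4·x^2·(5/3 − x), so u'(x) = 7*x*(10 - 9*x)/12.
u(x) = 7/4·x^2·(5/3 − x) vanishes at x = 0 and x = 5/3, so u ∈ H^1_0(0, 5/3). Differentiate via the product rule and integrate the resulting polynomials term by term.
  ∫_0^5/3 u² dx = ∫_0^5/3 (49*x^6/16 - 245*x^5/24 + 1225*x^4/144) dx. Term by term:
    ∫_0^5/3 49*x^6/16 dx = 546875/34992;  ∫_0^5/3 -245*x^5/24 dx = -3828125/104976;  ∫_0^5/3 1225*x^4/144 dx = 765625/34992.
  Sum: 546875/34992 − 3828125/104976 + 765625/34992 = 109375/104976.
  ∫_0^5/3 (u')² dx = ∫_0^5/3 (441*x^4/16 - 245*x^3/4 + 1225*x^2/36) dx. Term by term:
    ∫_0^5/3 441*x^4/16 dx = 30625/432;  ∫_0^5/3 -245*x^3/4 dx = -153125/1296;  ∫_0^5/3 1225*x^2/36 dx = 153125/2916.
  Sum: 30625/432 − 153125/1296 + 153125/2916 = 30625/5832.
∫_0^5/3 u² dx = 109375/104976, so ||u||_L² = 125*sqrt(7)/324.
∫_0^5/3 (u')² dx = 30625/5832, so ||u'||_L² = 175*sqrt(2)/108.
Ratio ||u||_L² / ||u'||_L² = 5*sqrt(14)/42.
Sharp Poincaré constant on H^1_0(0, 5/3) is C_P = L/π = 5/(3*π), achieved by sin(3*π/5·x).
A polynomial bump cannot attain the sharp Poincaré constant (only the first sine eigenfunction does), so the ratio is strictly less than C_P, consistent with ||u||_L² ≤ C_P ||u'||_L².


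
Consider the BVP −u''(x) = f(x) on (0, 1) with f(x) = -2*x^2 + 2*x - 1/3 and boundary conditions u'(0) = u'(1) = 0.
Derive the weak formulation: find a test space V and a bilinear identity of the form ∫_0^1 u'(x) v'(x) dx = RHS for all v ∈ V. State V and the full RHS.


V = H^1(0, 1) (no boundary constraint on v; u is determined up to an additive constant); weak form: ∫_0^1 u'v' dx = ∫_0^1 (-2*x^2 + 2*x - 1/3) v dx for all v ∈ V.

Multiply both sides by a test function v and integrate from 0 to 1:
  ∫_0^1 −u''(x) v(x) dx = ∫_0^1 f(x) v(x) dx.
Integrate the LHS by parts once:
  ∫_0^1 −u'' v dx = −[u'(x) v(x)]_0^1 + ∫_0^1 u'(x) v'(x) dx.
Thus ∫_0^1 u'(x) v'(x) dx = ∫_0^1 f(x) v(x) dx + [u'(x) v(x)]_0^1.
Choose V so that boundary terms are either known or forced to vanish.
u has homogeneous Neumann: u'(0) = u'(1) = 0. So [u' v]_0^1 = 0·v(1) − 0·v(0) = 0 for any v; take V = H^1(0, 1).
Weak formulation: find u (satisfying any essential BC) such that ∫_0^1 u'(x) v'(x) dx = ∫_0^1 f v dx for all v ∈ V (homogeneous Neumann, so boundary terms vanish).
Substituting f(x) = -2*x^2 + 2*x - 1/3, the right-hand side is ∫_0^1 (-2*x^2 + 2*x - 1/3) v dx.
Compatibility check (pure Neumann): taking v ≡ 1 ∈ V gives 0 = ∫_0^1 f dx + (0) − (0), i.e. ∫_0^1 f dx must equal u'(0) − u'(1) = 0. Indeed ∫_0^1 (-2*x^2 + 2*x - 1/3) dx = 0, so the data are compatible. The solution is then unique only up to an additive constant (fix it e.g. by requiring ∫_0^1 u dx = 0).


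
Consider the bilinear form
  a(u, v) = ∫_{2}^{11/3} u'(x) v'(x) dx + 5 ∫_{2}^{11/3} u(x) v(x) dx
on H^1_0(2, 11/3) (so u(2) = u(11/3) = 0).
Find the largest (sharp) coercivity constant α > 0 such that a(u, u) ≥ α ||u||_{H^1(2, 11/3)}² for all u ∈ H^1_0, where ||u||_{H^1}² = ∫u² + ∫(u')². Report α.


α = 1

Coercivity of a(·,·) on H^1_0(2, 11/3) means a(u, u) ≥ α ||u||_{H^1}² for every u ∈ H^1_0.
The interval has length L = 5/3, and Poincaré/coercivity depend only on L. Here a(u, u) = ∫(u')² + (5)·∫u².
Here c = 5 ≥ 1, so a(u,u) = ∫(u')² + c∫u² ≥ ∫(u')² + ∫u² = ||u||_{H^1}², i.e. α = 1 works. No larger α is possible: a(u,u) ≥ α||u||_{H^1}² means (1−α)∫(u')² ≥ (α−c)∫u², and for the modes u_n = sin(nπ(x−x₀)/L) (x₀ the left endpoint) one has ∫u_n²/∫(u_n')² = (L/(nπ))² → 0, so a(u_n,u_n)/||u_n||_{H^1}² → 1. Hence the optimal constant is α = 1.
Therefore α = 1.


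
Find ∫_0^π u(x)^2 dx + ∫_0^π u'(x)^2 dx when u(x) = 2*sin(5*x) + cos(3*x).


||u||_{H^1(0,π)}^2 = 57*π

u'(x) = -3*sin(3*x) + 10*cos(5*x).
Expand u² and (u')² and integrate term by term on (0, π), using: for integers n ≥ 1, ∫_0^π sin²(nx) dx = ∫_0^π cos²(nx) dx = π/2; for n ≠ n', ∫_0^π sin(nx)sin(n'x) dx = ∫_0^π cos(nx)cos(n'x) dx = 0; and by product-to-sum, ∫_0^π sin(nx)cos(n'x) dx = ½∫_0^π [sin((n+n')x) + sin((n−n')x)] dx, which is 0 when n+n' is even and 2n/(n²−n'²) when n+n' is odd (it need not vanish on (0, π)).
  u² squared terms: (2)²·∫sin(5x)² dx = 4·π/2 = 2*π;  (1)²·∫cos(3x)² dx = 1·π/2 = π/2.
  u² cross terms: 2·(2)·(1)·∫sin(5x)·cos(3x) dx = 4·(0) = 0.
  So ∫_0^π u² dx = 2*π + π/2 + 0 = 5*π/2.
  (u')² squared terms: (-3)²·∫sin(3x)² dx = 9·π/2 = 9*π/2;  (10)²·∫cos(5x)² dx = 100·π/2 = 50*π.
  (u')² cross terms: 2·(-3)·(10)·∫sin(3x)·cos(5x) dx = -60·(0) = 0.
  So ∫_0^π (u')² dx = 9*π/2 + 50*π + 0 = 109*π/2.
||u||_{H^1}^2 = (5*π/2) + (109*π/2) = 57*π.


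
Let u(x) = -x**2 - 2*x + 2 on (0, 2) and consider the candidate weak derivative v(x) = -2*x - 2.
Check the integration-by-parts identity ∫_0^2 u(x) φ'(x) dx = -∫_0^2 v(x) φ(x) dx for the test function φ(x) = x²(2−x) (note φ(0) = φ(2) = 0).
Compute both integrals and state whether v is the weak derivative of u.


LHS = 88/15, RHS = 88/15. Yes, v = u' weakly.

u(x) = -x**2 - 2*x + 2, classical derivative u'(x) = -2*x - 2.
φ(x) = x²(2−x), so φ'(x) = x*(4 - 3*x).
Note φ(0) = φ(2) = 0, so the boundary term u·φ vanishes.
LHS = ∫_0^2 u(x) φ'(x) dx = ∫_0^2 (3*x^4 + 2*x^3 - 14*x^2 + 8*x) dx. Term by term:
  ∫_0^2 3*x^4 dx = 96/5;  ∫_0^2 2*x^3 dx = 8;  ∫_0^2 -14*x^2 dx = -112/3;
  ∫_0^2 8*x dx = 16.
Sum: 96/5 + 8 − 112/3 + 16 = 88/15.
So LHS = 88/15.
∫_0^2 v(x) φ(x) dx = ∫_0^2 (2*x^4 - 2*x^3 - 4*x^2) dx. Term by term:
  ∫_0^2 2*x^4 dx = 64/5;  ∫_0^2 -2*x^3 dx = -8;  ∫_0^2 -4*x^2 dx = -32/3.
Sum: 64/5 − 8 − 32/3 = -88/15.
So RHS = -∫_0^2 v(x) φ(x) dx = 88/15.
LHS = RHS, so the identity holds for this test φ.
Moreover u is smooth here and v(x) = u'(x) = -2*x - 2 pointwise, so the identity holds for every test function. Hence v is the weak derivative of u.


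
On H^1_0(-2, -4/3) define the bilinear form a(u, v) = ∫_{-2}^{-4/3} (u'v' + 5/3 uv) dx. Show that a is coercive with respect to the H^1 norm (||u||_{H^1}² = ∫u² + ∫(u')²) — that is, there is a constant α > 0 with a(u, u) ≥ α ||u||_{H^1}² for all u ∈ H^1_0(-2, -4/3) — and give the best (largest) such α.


α = 1

Coercivity of a(·,·) on H^1_0(-2, -4/3) means a(u, u) ≥ α ||u||_{H^1}² for every u ∈ H^1_0.
The interval has length L = 2/3, and Poincaré/coercivity depend only on L. Here a(u, u) = ∫(u')² + (5/3)·∫u².
Here c = 5/3 ≥ 1, so a(u,u) = ∫(u')² + c∫u² ≥ ∫(u')² + ∫u² = ||u||_{H^1}², i.e. α = 1 works. No larger α is possible: a(u,u) ≥ α||u||_{H^1}² means (1−α)∫(u')² ≥ (α−c)∫u², and for the modes u_n = sin(nπ(x−x₀)/L) (x₀ the left endpoint) one has ∫u_n²/∫(u_n')² = (L/(nπ))² → 0, so a(u_n,u_n)/||u_n||_{H^1}² → 1. Hence the optimal constant is α = 1.
Therefore α = 1.


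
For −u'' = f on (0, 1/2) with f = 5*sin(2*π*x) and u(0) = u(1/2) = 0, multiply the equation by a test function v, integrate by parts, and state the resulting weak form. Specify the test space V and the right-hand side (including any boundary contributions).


V = H^1_0(0, 1/2) (so v(0) = v(1/2) = 0); weak form: ∫_0^1/2 u'v' dx = ∫_0^1/2 (5*sin(2*π*x)) v dx for all v ∈ V.

Multiply both sides by a test function v and integrate from 0 to 1/2:
  ∫_0^1/2 −u''(x) v(x) dx = ∫_0^1/2 f(x) v(x) dx.
Integrate the LHS by parts once:
  ∫_0^1/2 −u'' v dx = −[u'(x) v(x)]_0^1/2 + ∫_0^1/2 u'(x) v'(x) dx.
Thus ∫_0^1/2 u'(x) v'(x) dx = ∫_0^1/2 f(x) v(x) dx + [u'(x) v(x)]_0^1/2.
Choose V so that boundary terms are either known or forced to vanish.
u is Dirichlet: u(0) = u(1/2) = 0. Let V = H^1_0(0, 1/2); then v(0) = v(1/2) = 0, and [u' v]_0^1/2 = 0.
Weak formulation: find u (satisfying any essential BC) such that ∫_0^1/2 u'(x) v'(x) dx = ∫_0^1/2 f v dx for all v ∈ V.
Substituting f(x) = 5*sin(2*π*x), the right-hand side is ∫_0^1/2 (5*sin(2*π*x)) v dx.


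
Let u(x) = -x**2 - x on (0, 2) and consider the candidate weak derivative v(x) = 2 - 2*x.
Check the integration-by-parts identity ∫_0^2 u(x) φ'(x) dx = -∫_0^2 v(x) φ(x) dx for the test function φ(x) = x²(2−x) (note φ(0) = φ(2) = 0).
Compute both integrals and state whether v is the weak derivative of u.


LHS = 68/15, RHS = 8/15. No, v is not the weak derivative of u.

u(x) = -x**2 - x, classical derivative u'(x) = -2*x - 1.
φ(x) = x²(2−x), so φ'(x) = x*(4 - 3*x).
Note φ(0) = φ(2) = 0, so the boundary term u·φ vanishes.
LHS = ∫_0^2 u(x) φ'(x) dx = ∫_0^2 (3*x^4 - x^3 - 4*x^2) dx. Term by term:
  ∫_0^2 3*x^4 dx = 96/5;  ∫_0^2 -x^3 dx = -4;  ∫_0^2 -4*x^2 dx = -32/3.
Sum: 96/5 − 4 − 32/3 = 68/15.
So LHS = 68/15.
∫_0^2 v(x) φ(x) dx = ∫_0^2 (2*x^4 - 6*x^3 + 4*x^2) dx. Term by term:
  ∫_0^2 2*x^4 dx = 64/5;  ∫_0^2 -6*x^3 dx = -24;  ∫_0^2 4*x^2 dx = 32/3.
Sum: 64/5 − 24 + 32/3 = -8/15.
So RHS = -∫_0^2 v(x) φ(x) dx = 8/15.
LHS − RHS = 4 ≠ 0, so the identity fails.
(For a valid weak derivative the identity must hold for EVERY test function, in particular this one. The failure shows v is NOT the weak derivative of u.)
Correct weak derivative would be u'(x) = -2*x - 1.


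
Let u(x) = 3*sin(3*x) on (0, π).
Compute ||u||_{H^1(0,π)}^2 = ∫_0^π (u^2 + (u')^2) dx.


||u||_{H^1(0,π)}^2 = 45*π

u'(x) = 9*cos(3*x).
Expand u² and (u')² and integrate term by term on (0, π), using: for integers n ≥ 1, ∫_0^π sin²(nx) dx = ∫_0^π cos²(nx) dx = π/2; for n ≠ n', ∫_0^π sin(nx)sin(n'x) dx = ∫_0^π cos(nx)cos(n'x) dx = 0; and by product-to-sum, ∫_0^π sin(nx)cos(n'x) dx = ½∫_0^π [sin((n+n')x) + sin((n−n')x)] dx, which is 0 when n+n' is even and 2n/(n²−n'²) when n+n' is odd (it need not vanish on (0, π)).
  u² squared terms: (3)²·∫sin(3x)² dx = 9·π/2 = 9*π/2.
  So ∫_0^π u² dx = 9*π/2.
  (u')² squared terms: (9)²·∫cos(3x)² dx = 81·π/2 = 81*π/2.
  So ∫_0^π (u')² dx = 81*π/2.
||u||_{H^1}^2 = (9*π/2) + (81*π/2) = 45*π.


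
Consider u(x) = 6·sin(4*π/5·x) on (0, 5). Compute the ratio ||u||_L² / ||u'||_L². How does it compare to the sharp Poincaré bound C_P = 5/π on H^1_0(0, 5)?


||u||_L² / ||u'||_L² = 5/(4*π) < C_P = 5/π.

u(x) = 6·sin(4*π/5·x), so u'(x) = 24*π*cos(4*π*x/5)/5.
Writing u(x) = A·sin(kπx/L) with A = 6 and k = 4, use ∫_0^L sin²(kπx/L) dx = L/2 and ∫_0^L cos²(kπx/L) dx = L/2.
u² = 36·sin²(4*π/5·x) and (u')² = 576*π^2/25·cos²(4*π/5·x), and each of sin², cos² integrates to L/2 = 5/2 over (0, 5).
∫_0^5 u² dx = 90, so ||u||_L² = 3*sqrt(10).
∫_0^5 (u')² dx = 288*π^2/5, so ||u'||_L² = 12*sqrt(10)*π/5.
Ratio ||u||_L² / ||u'||_L² = 5/(4*π).
Sharp Poincaré constant on H^1_0(0, 5) is C_P = L/π = 5/π, achieved by sin(π/5·x).
This is the k = 4 harmonic; the ratio L/(kπ) is strictly less than C_P = L/π, consistent with the sharp inequality ||u||_L² ≤ C_P ||u'||_L².


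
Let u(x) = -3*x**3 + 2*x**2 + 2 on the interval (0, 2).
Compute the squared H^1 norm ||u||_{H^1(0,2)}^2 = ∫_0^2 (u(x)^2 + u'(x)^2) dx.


||u||_{H^1}^2 = 2216/7

The H^1 norm (squared) on an interval (0, L) is
  ||u||_{H^1}^2 = ∫_0^L u(x)^2 dx + ∫_0^L u'(x)^2 dx.
Compute u'(x) = -9*x**2 + 4*x.
Then u(x)^2 = 9*x**6 - 12*x**5 + 4*x**4 - 12*x**3 + 8*x**2 + 4 and u'(x)^2 = 81*x**4 - 72*x**3 + 16*x**2.
Integrate each monomial from 0 to 2 using ∫_0^2 c·x^n dx = c·2^(n+1)/(n+1):
  ∫_0^2 u(x)^2 dx = ∫_0^2 (9*x^6 - 12*x^5 + 4*x^4 - 12*x^3 + 8*x^2 + 4) dx. Term by term:
    ∫_0^2 9*x^6 dx = 1152/7;  ∫_0^2 -12*x^5 dx = -128;  ∫_0^2 4*x^4 dx = 128/5;
    ∫_0^2 -12*x^3 dx = -48;  ∫_0^2 8*x^2 dx = 64/3;  ∫_0^2 4 dx = 8.
  Sum: 1152/7 − 128 + 128/5 − 48 + 64/3 + 8 = 4568/105.
  ∫_0^2 u'(x)^2 dx = ∫_0^2 (81*x^4 - 72*x^3 + 16*x^2) dx. Term by term:
    ∫_0^2 81*x^4 dx = 2592/5;  ∫_0^2 -72*x^3 dx = -288;  ∫_0^2 16*x^2 dx = 128/3.
  Sum: 2592/5 − 288 + 128/3 = 4096/15.
Adding: ||u||_{H^1}^2 = 4568/105 + 4096/15 = 2216/7.


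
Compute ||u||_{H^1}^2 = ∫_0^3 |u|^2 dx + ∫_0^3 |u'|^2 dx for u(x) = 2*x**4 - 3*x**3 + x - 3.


||u||_{H^1}^2 = 290643/35

The H^1 norm (squared) on an interval (0, L) is
  ||u||_{H^1}^2 = ∫_0^L u(x)^2 dx + ∫_0^L u'(x)^2 dx.
Compute u'(x) = 8*x**3 - 9*x**2 + 1.
Then u(x)^2 = 4*x**8 - 12*x**7 + 9*x**6 + 4*x**5 - 18*x**4 + 18*x**3 + x**2 - 6*x + 9 and u'(x)^2 = 64*x**6 - 144*x**5 + 81*x**4 + 16*x**3 - 18*x**2 + 1.
Integrate each monomial from 0 to 3 using ∫_0^3 c·x^n dx = c·3^(n+1)/(n+1):
  ∫_0^3 u(x)^2 dx = ∫_0^3 (4*x^8 - 12*x^7 + 9*x^6 + 4*x^5 - 18*x^4 + 18*x^3 + x^2 - 6*x + 9) dx. Term by term:
    ∫_0^3 4*x^8 dx = 8748;  ∫_0^3 -12*x^7 dx = -19683/2;  ∫_0^3 9*x^6 dx = 19683/7;
    ∫_0^3 4*x^5 dx = 486;  ∫_0^3 -18*x^4 dx = -4374/5;  ∫_0^3 18*x^3 dx = 729/2;
    ∫_0^3 x^2 dx = 9;  ∫_0^3 -6*x dx = -27;  ∫_0^3 9 dx = 27.
  Sum: 8748 − 19683/2 + 19683/7 + 486 − 4374/5 + 729/2 + 9 − 27 + 27 = 59607/35.
  ∫_0^3 u'(x)^2 dx = ∫_0^3 (64*x^6 - 144*x^5 + 81*x^4 + 16*x^3 - 18*x^2 + 1) dx. Term by term:
    ∫_0^3 64*x^6 dx = 139968/7;  ∫_0^3 -144*x^5 dx = -17496;  ∫_0^3 81*x^4 dx = 19683/5;
    ∫_0^3 16*x^3 dx = 324;  ∫_0^3 -18*x^2 dx = -162;  ∫_0^3 1 dx = 3.
  Sum: 139968/7 − 17496 + 19683/5 + 324 − 162 + 3 = 231036/35.
Adding: ||u||_{H^1}^2 = 59607/35 + 231036/35 = 290643/35.


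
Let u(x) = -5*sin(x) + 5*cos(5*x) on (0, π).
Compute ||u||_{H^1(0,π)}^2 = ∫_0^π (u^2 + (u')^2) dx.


||u||_{H^1(0,π)}^2 = 350*π

u'(x) = -25*sin(5*x) - 5*cos(x).
Expand u² and (u')² and integrate term by term on (0, π), using: for integers n ≥ 1, ∫_0^π sin²(nx) dx = ∫_0^π cos²(nx) dx = π/2; for n ≠ n', ∫_0^π sin(nx)sin(n'x) dx = ∫_0^π cos(nx)cos(n'x) dx = 0; and by product-to-sum, ∫_0^π sin(nx)cos(n'x) dx = ½∫_0^π [sin((n+n')x) + sin((n−n')x)] dx, which is 0 when n+n' is even and 2n/(n²−n'²) when n+n' is odd (it need not vanish on (0, π)).
  u² squared terms: (-5)²·∫sin(x)² dx = 25·π/2 = 25*π/2;  (5)²·∫cos(5x)² dx = 25·π/2 = 25*π/2.
  u² cross terms: 2·(-5)·(5)·∫sin(x)·cos(5x) dx = -50·(0) = 0.
  So ∫_0^π u² dx = 25*π/2 + 25*π/2 + 0 = 25*π.
  (u')² squared terms: (-25)²·∫sin(5x)² dx = 625·π/2 = 625*π/2;  (-5)²·∫cos(x)² dx = 25·π/2 = 25*π/2.
  (u')² cross terms: 2·(-25)·(-5)·∫sin(5x)·cos(x) dx = 250·(0) = 0.
  So ∫_0^π (u')² dx = 625*π/2 + 25*π/2 + 0 = 325*π.
||u||_{H^1}^2 = (25*π) + (325*π) = 350*π.


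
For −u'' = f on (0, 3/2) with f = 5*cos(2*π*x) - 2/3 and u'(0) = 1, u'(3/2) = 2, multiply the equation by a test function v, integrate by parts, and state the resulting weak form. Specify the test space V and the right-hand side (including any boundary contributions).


V = H^1(0, 3/2) (v unrestricted at boundary; u is determined up to an additive constant); weak form: ∫_0^3/2 u'v' dx = ∫_0^3/2 (5*cos(2*π*x) - 2/3) v dx + 2·v(3/2) − v(0) for all v ∈ V.

Multiply both sides by a test function v and integrate from 0 to 3/2:
  ∫_0^3/2 −u''(x) v(x) dx = ∫_0^3/2 f(x) v(x) dx.
Integrate the LHS by parts once:
  ∫_0^3/2 −u'' v dx = −[u'(x) v(x)]_0^3/2 + ∫_0^3/2 u'(x) v'(x) dx.
Thus ∫_0^3/2 u'(x) v'(x) dx = ∫_0^3/2 f(x) v(x) dx + [u'(x) v(x)]_0^3/2.
Choose V so that boundary terms are either known or forced to vanish.
u has inhomogeneous Neumann u'(0) = 1, u'(3/2) = 2. [u' v]_0^3/2 = (2)·v(3/2) − (1)·v(0) = 2·v(3/2) − v(0). Take V = H^1(0, 3/2); boundary term becomes part of RHS.
Weak formulation: find u (satisfying any essential BC) such that ∫_0^3/2 u'(x) v'(x) dx = ∫_0^3/2 f v dx + 2·v(3/2) − v(0) for all v ∈ V (Neumann data are natural BCs: they enter the RHS as boundary terms).
Substituting f(x) = 5*cos(2*π*x) - 2/3, the right-hand side is ∫_0^3/2 (5*cos(2*π*x) - 2/3) v dx + 2·v(3/2) − v(0).
Compatibility check (pure Neumann): taking v ≡ 1 ∈ V gives 0 = ∫_0^3/2 f dx + (2) − (1), i.e. ∫_0^3/2 f dx must equal u'(0) − u'(3/2) = -1. Indeed ∫_0^3/2 (5*cos(2*π*x) - 2/3) dx = -1, so the data are compatible. The solution is then unique only up to an additive constant (fix it e.g. by requiring ∫_0^3/2 u dx = 0).


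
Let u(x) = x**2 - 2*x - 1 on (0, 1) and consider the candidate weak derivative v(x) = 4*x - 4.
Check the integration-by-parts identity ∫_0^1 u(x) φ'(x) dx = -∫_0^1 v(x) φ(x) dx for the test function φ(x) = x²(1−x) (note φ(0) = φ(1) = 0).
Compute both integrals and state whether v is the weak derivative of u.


LHS = 1/15, RHS = 2/15. No, v is not the weak derivative of u.

u(x) = x**2 - 2*x - 1, classical derivative u'(x) = 2*x - 2.
φ(x) = x²(1−x), so φ'(x) = x*(2 - 3*x).
Note φ(0) = φ(1) = 0, so the boundary term u·φ vanishes.
LHS = ∫_0^1 u(x) φ'(x) dx = ∫_0^1 (-3*x^4 + 8*x^3 - x^2 - 2*x) dx. Term by term:
  ∫_0^1 -3*x^4 dx = -3/5;  ∫_0^1 8*x^3 dx = 2;  ∫_0^1 -x^2 dx = -1/3;
  ∫_0^1 -2*x dx = -1.
Sum: -3/5 + 2 − 1/3 − 1 = 1/15.
So LHS = 1/15.
∫_0^1 v(x) φ(x) dx = ∫_0^1 (-4*x^4 + 8*x^3 - 4*x^2) dx. Term by term:
  ∫_0^1 -4*x^4 dx = -4/5;  ∫_0^1 8*x^3 dx = 2;  ∫_0^1 -4*x^2 dx = -4/3.
Sum: -4/5 + 2 − 4/3 = -2/15.
So RHS = -∫_0^1 v(x) φ(x) dx = 2/15.
LHS − RHS = -1/15 ≠ 0, so the identity fails.
(For a valid weak derivative the identity must hold for EVERY test function, in particular this one. The failure shows v is NOT the weak derivative of u.)
Correct weak derivative would be u'(x) = 2*x - 2.


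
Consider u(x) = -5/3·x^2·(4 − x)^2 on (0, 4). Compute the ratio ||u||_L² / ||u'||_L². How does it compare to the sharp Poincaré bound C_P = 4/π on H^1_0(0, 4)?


||u||_L² / ||u'||_L² = 2*sqrt(3)/3 < C_P = 4/π.

u(x) = -5/3·x^2·(4 − x)^2, so u'(x) = 20*x*(-x^2 + 6*x - 8)/3.
u(x) = -5/3·x^2·(4 − x)^2 vanishes at x = 0 and x = 4, so u ∈ H^1_0(0, 4). Differentiate via the product rule and integrate the resulting polynomials term by term.
  ∫_0^4 u² dx = ∫_0^4 (25*x^8/9 - 400*x^7/9 + 800*x^6/3 - 6400*x^5/9 + 6400*x^4/9) dx. Term by term:
    ∫_0^4 25*x^8/9 dx = 6553600/81;  ∫_0^4 -400*x^7/9 dx = -3276800/9;  ∫_0^4 800*x^6/3 dx = 13107200/21;
    ∫_0^4 -6400*x^5/9 dx = -13107200/27;  ∫_0^4 6400*x^4/9 dx = 1310720/9.
  Sum: 6553600/81 − 3276800/9 + 13107200/21 − 13107200/27 + 1310720/9 = 655360/567.
  ∫_0^4 (u')² dx = ∫_0^4 (400*x^6/9 - 1600*x^5/3 + 20800*x^4/9 - 12800*x^3/3 + 25600*x^2/9) dx. Term by term:
    ∫_0^4 400*x^6/9 dx = 6553600/63;  ∫_0^4 -1600*x^5/3 dx = -3276800/9;  ∫_0^4 20800*x^4/9 dx = 4259840/9;
    ∫_0^4 -12800*x^3/3 dx = -819200/3;  ∫_0^4 25600*x^2/9 dx = 1638400/27.
  Sum: 6553600/63 − 3276800/9 + 4259840/9 − 819200/3 + 1638400/27 = 163840/189.
∫_0^4 u² dx = 655360/567, so ||u||_L² = 256*sqrt(70)/63.
∫_0^4 (u')² dx = 163840/189, so ||u'||_L² = 128*sqrt(210)/63.
Ratio ||u||_L² / ||u'||_L² = 2*sqrt(3)/3.
Sharp Poincaré constant on H^1_0(0, 4) is C_P = L/π = 4/π, achieved by sin(π/4·x).
A polynomial bump cannot attain the sharp Poincaré constant (only the first sine eigenfunction does), so the ratio is strictly less than C_P, consistent with ||u||_L² ≤ C_P ||u'||_L².


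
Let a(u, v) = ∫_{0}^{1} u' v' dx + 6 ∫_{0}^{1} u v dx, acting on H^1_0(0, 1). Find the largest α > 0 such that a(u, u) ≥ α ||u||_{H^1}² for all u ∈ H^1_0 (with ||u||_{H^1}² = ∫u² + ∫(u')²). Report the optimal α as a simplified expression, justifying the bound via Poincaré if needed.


α = 1

Coercivity of a(·,·) on H^1_0(0, 1) means a(u, u) ≥ α ||u||_{H^1}² for every u ∈ H^1_0.
The interval has length L = 1, and Poincaré/coercivity depend only on L. Here a(u, u) = ∫(u')² + (6)·∫u².
Here c = 6 ≥ 1, so a(u,u) = ∫(u')² + c∫u² ≥ ∫(u')² + ∫u² = ||u||_{H^1}², i.e. α = 1 works. No larger α is possible: a(u,u) ≥ α||u||_{H^1}² means (1−α)∫(u')² ≥ (α−c)∫u², and for the modes u_n = sin(nπ(x−x₀)/L) (x₀ the left endpoint) one has ∫u_n²/∫(u_n')² = (L/(nπ))² → 0, so a(u_n,u_n)/||u_n||_{H^1}² → 1. Hence the optimal constant is α = 1.
Therefore α = 1.


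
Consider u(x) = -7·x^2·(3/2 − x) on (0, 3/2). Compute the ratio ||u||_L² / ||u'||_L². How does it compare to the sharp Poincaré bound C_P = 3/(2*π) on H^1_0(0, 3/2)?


||u||_L² / ||u'||_L² = 3*sqrt(14)/28 < C_P = 3/(2*π).

u(x) = -7·x^2·(3/2 − x), so u'(x) = 21*x*(x - 1).
u(x) = -7·x^2·(3/2 − x) vanishes at x = 0 and x = 3/2, so u ∈ H^1_0(0, 3/2). Differentiate via the product rule and integrate the resulting polynomials term by term.
  ∫_0^3/2 u² dx = ∫_0^3/2 (49*x^6 - 147*x^5 + 441*x^4/4) dx. Term by term:
    ∫_0^3/2 49*x^6 dx = 15309/128;  ∫_0^3/2 -147*x^5 dx = -35721/128;  ∫_0^3/2 441*x^4/4 dx = 107163/640.
  Sum: 15309/128 − 35721/128 + 107163/640 = 5103/640.
  ∫_0^3/2 (u')² dx = ∫_0^3/2 (441*x^4 - 882*x^3 + 441*x^2) dx. Term by term:
    ∫_0^3/2 441*x^4 dx = 107163/160;  ∫_0^3/2 -882*x^3 dx = -35721/32;  ∫_0^3/2 441*x^2 dx = 3969/8.
  Sum: 107163/160 − 35721/32 + 3969/8 = 3969/80.
∫_0^3/2 u² dx = 5103/640, so ||u||_L² = 27*sqrt(70)/80.
∫_0^3/2 (u')² dx = 3969/80, so ||u'||_L² = 63*sqrt(5)/20.
Ratio ||u||_L² / ||u'||_L² = 3*sqrt(14)/28.
Sharp Poincaré constant on H^1_0(0, 3/2) is C_P = L/π = 3/(2*π), achieved by sin(2*π/3·x).
A polynomial bump cannot attain the sharp Poincaré constant (only the first sine eigenfunction does), so the ratio is strictly less than C_P, consistent with ||u||_L² ≤ C_P ||u'||_L².


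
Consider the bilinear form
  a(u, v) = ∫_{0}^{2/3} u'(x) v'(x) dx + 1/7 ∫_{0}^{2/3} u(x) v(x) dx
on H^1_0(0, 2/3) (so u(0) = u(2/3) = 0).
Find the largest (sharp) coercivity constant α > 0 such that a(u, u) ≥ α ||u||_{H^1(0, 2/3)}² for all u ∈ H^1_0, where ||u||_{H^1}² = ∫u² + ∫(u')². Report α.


α = (4 + 63*π^2)/(7*(4 + 9*π^2))

Coercivity of a(·,·) on H^1_0(0, 2/3) means a(u, u) ≥ α ||u||_{H^1}² for every u ∈ H^1_0.
The interval has length L = 2/3, and Poincaré/coercivity depend only on L. Here a(u, u) = ∫(u')² + (1/7)·∫u².
Here 0 < c = 1/7 < 1. The condition a(u,u) ≥ α||u||_{H^1}² reads (1−α)∫(u')² ≥ (α−c)∫u². Any admissible α is ≤ 1 (rapidly oscillating u have ∫u²/∫(u')² → 0), and α = 1 would force 0 ≥ (1−c)∫u², impossible since c < 1; so 1−α > 0. By the sharp Poincaré inequality on H^1_0 of an interval of length L, ∫(u')² ≥ (π/L)²∫u² with equality for the first sine mode sin(π(x−x₀)/L) (x₀ the left endpoint), so the inequality holds for all u iff (1−α)(π/L)² ≥ α − c, i.e. α ≤ ((π/L)² + c)/((π/L)² + 1) = (1 + c(L/π)²)/(1 + (L/π)²). With (π/L)² = 9*π^2/4 and c = 1/7, the largest admissible constant is α = ((π/L)² + c)/((π/L)² + 1).
Simplifying, α = (4 + 63*π^2)/(7*(4 + 9*π^2)).


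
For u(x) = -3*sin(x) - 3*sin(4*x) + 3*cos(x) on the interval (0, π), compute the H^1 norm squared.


||u||_{H^1(0,π)}^2 = -96/5 + 189*π/2

u'(x) = -3*sin(x) - 3*cos(x) - 12*cos(4*x).
Expand u² and (u')² and integrate term by term on (0, π), using: for integers n ≥ 1, ∫_0^π sin²(nx) dx = ∫_0^π cos²(nx) dx = π/2; for n ≠ n', ∫_0^π sin(nx)sin(n'x) dx = ∫_0^π cos(nx)cos(n'x) dx = 0; and by product-to-sum, ∫_0^π sin(nx)cos(n'x) dx = ½∫_0^π [sin((n+n')x) + sin((n−n')x)] dx, which is 0 when n+n' is even and 2n/(n²−n'²) when n+n' is odd (it need not vanish on (0, π)).
  u² squared terms: (-3)²·∫sin(x)² dx = 9·π/2 = 9*π/2;  (-3)²·∫sin(4x)² dx = 9·π/2 = 9*π/2;  (3)²·∫cos(x)² dx = 9·π/2 = 9*π/2.
  u² cross terms: 2·(-3)·(-3)·∫sin(x)·sin(4x) dx = 18·(0) = 0;  2·(-3)·(3)·∫sin(x)·cos(x) dx = -18·(0) = 0;  2·(-3)·(3)·∫sin(4x)·cos(x) dx = -18·(8/15) = -48/5.
  So ∫_0^π u² dx = 9*π/2 + 9*π/2 + 9*π/2 + 0 + 0 − 48/5 = -48/5 + 27*π/2.
  (u')² squared terms: (-12)²·∫cos(4x)² dx = 144·π/2 = 72*π;  (-3)²·∫cos(x)² dx = 9·π/2 = 9*π/2;  (-3)²·∫sin(x)² dx = 9·π/2 = 9*π/2.
  (u')² cross terms: 2·(-12)·(-3)·∫cos(4x)·cos(x) dx = 72·(0) = 0;  2·(-12)·(-3)·∫cos(4x)·sin(x) dx = 72·(-2/15) = -48/5;  2·(-3)·(-3)·∫cos(x)·sin(x) dx = 18·(0) = 0.
  So ∫_0^π (u')² dx = 72*π + 9*π/2 + 9*π/2 + 0 − 48/5 + 0 = -48/5 + 81*π.
||u||_{H^1}^2 = (-48/5 + 27*π/2) + (-48/5 + 81*π) = -96/5 + 189*π/2.


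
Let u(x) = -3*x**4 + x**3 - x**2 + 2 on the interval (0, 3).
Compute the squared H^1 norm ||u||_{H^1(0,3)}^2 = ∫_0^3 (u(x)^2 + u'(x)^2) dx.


||u||_{H^1}^2 = 7704699/140

The H^1 norm (squared) on an interval (0, L) is
  ||u||_{H^1}^2 = ∫_0^L u(x)^2 dx + ∫_0^L u'(x)^2 dx.
Compute u'(x) = -12*x**3 + 3*x**2 - 2*x.
Then u(x)^2 = 9*x**8 - 6*x**7 + 7*x**6 - 2*x**5 - 11*x**4 + 4*x**3 - 4*x**2 + 4 and u'(x)^2 = 144*x**6 - 72*x**5 + 57*x**4 - 12*x**3 + 4*x**2.
Integrate each monomial from 0 to 3 using ∫_0^3 c·x^n dx = c·3^(n+1)/(n+1):
  ∫_0^3 u(x)^2 dx = ∫_0^3 (9*x^8 - 6*x^7 + 7*x^6 - 2*x^5 - 11*x^4 + 4*x^3 - 4*x^2 + 4) dx. Term by term:
    ∫_0^3 9*x^8 dx = 19683;  ∫_0^3 -6*x^7 dx = -19683/4;  ∫_0^3 7*x^6 dx = 2187;
    ∫_0^3 -2*x^5 dx = -243;  ∫_0^3 -11*x^4 dx = -2673/5;  ∫_0^3 4*x^3 dx = 81;
    ∫_0^3 -4*x^2 dx = -36;  ∫_0^3 4 dx = 12.
  Sum: 19683 − 19683/4 + 2187 − 243 − 2673/5 + 81 − 36 + 12 = 324573/20.
  ∫_0^3 u'(x)^2 dx = ∫_0^3 (144*x^6 - 72*x^5 + 57*x^4 - 12*x^3 + 4*x^2) dx. Term by term:
    ∫_0^3 144*x^6 dx = 314928/7;  ∫_0^3 -72*x^5 dx = -8748;  ∫_0^3 57*x^4 dx = 13851/5;
    ∫_0^3 -12*x^3 dx = -243;  ∫_0^3 4*x^2 dx = 36.
  Sum: 314928/7 − 8748 + 13851/5 − 243 + 36 = 1358172/35.
Adding: ||u||_{H^1}^2 = 324573/20 + 1358172/35 = 7704699/140.


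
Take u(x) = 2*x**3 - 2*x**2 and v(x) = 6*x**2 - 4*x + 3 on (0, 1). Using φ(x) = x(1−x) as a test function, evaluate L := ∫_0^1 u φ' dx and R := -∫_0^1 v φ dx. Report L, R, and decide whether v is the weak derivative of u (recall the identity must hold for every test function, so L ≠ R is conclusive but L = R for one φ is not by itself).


LHS = 1/30, RHS = -7/15. No, v is not the weak derivative of u.

u(x) = 2*x**3 - 2*x**2, classical derivative u'(x) = 6*x**2 - 4*x.
φ(x) = x(1−x), so φ'(x) = 1 - 2*x.
Note φ(0) = φ(1) = 0, so the boundary term u·φ vanishes.
LHS = ∫_0^1 u(x) φ'(x) dx = ∫_0^1 (-4*x^4 + 6*x^3 - 2*x^2) dx. Term by term:
  ∫_0^1 -4*x^4 dx = -4/5;  ∫_0^1 6*x^3 dx = 3/2;  ∫_0^1 -2*x^2 dx = -2/3.
Sum: -4/5 + 3/2 − 2/3 = 1/30.
So LHS = 1/30.
∫_0^1 v(x) φ(x) dx = ∫_0^1 (-6*x^4 + 10*x^3 - 7*x^2 + 3*x) dx. Term by term:
  ∫_0^1 -6*x^4 dx = -6/5;  ∫_0^1 10*x^3 dx = 5/2;  ∫_0^1 -7*x^2 dx = -7/3;
  ∫_0^1 3*x dx = 3/2.
Sum: -6/5 + 5/2 − 7/3 + 3/2 = 7/15.
So RHS = -∫_0^1 v(x) φ(x) dx = -7/15.
LHS − RHS = 1/2 ≠ 0, so the identity fails.
(For a valid weak derivative the identity must hold for EVERY test function, in particular this one. The failure shows v is NOT the weak derivative of u.)
Correct weak derivative would be u'(x) = 6*x**2 - 4*x.


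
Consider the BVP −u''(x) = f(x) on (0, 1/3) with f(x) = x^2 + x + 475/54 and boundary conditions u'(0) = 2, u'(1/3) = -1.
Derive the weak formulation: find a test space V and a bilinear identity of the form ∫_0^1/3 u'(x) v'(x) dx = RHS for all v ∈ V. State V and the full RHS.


V = H^1(0, 1/3) (v unrestricted at boundary; u is determined up to an additive constant); weak form: ∫_0^1/3 u'v' dx = ∫_0^1/3 (x^2 + x + 475/54) v dx − v(1/3) − 2·v(0) for all v ∈ V.

Multiply both sides by a test function v and integrate from 0 to 1/3:
  ∫_0^1/3 −u''(x) v(x) dx = ∫_0^1/3 f(x) v(x) dx.
Integrate the LHS by parts once:
  ∫_0^1/3 −u'' v dx = −[u'(x) v(x)]_0^1/3 + ∫_0^1/3 u'(x) v'(x) dx.
Thus ∫_0^1/3 u'(x) v'(x) dx = ∫_0^1/3 f(x) v(x) dx + [u'(x) v(x)]_0^1/3.
Choose V so that boundary terms are either known or forced to vanish.
u has inhomogeneous Neumann u'(0) = 2, u'(1/3) = -1. [u' v]_0^1/3 = (-1)·v(1/3) − (2)·v(0) = − v(1/3) − 2·v(0). Take V = H^1(0, 1/3); boundary term becomes part of RHS.
Weak formulation: find u (satisfying any essential BC) such that ∫_0^1/3 u'(x) v'(x) dx = ∫_0^1/3 f v dx − v(1/3) − 2·v(0) for all v ∈ V (Neumann data are natural BCs: they enter the RHS as boundary terms).
Substituting f(x) = x^2 + x + 475/54, the right-hand side is ∫_0^1/3 (x^2 + x + 475/54) v dx − v(1/3) − 2·v(0).
Compatibility check (pure Neumann): taking v ≡ 1 ∈ V gives 0 = ∫_0^1/3 f dx + (-1) − (2), i.e. ∫_0^1/3 f dx must equal u'(0) − u'(1/3) = 3. Indeed ∫_0^1/3 (x^2 + x + 475/54) dx = 3, so the data are compatible. The solution is then unique only up to an additive constant (fix it e.g. by requiring ∫_0^1/3 u dx = 0).


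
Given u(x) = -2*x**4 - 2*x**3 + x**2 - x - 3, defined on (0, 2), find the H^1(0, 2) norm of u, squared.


||u||_{H^1}^2 = 905176/315

The H^1 norm (squared) on an interval (0, L) is
  ||u||_{H^1}^2 = ∫_0^L u(x)^2 dx + ∫_0^L u'(x)^2 dx.
Compute u'(x) = -8*x**3 - 6*x**2 + 2*x - 1.
Then u(x)^2 = 4*x**8 + 8*x**7 + 17*x**4 + 10*x**3 - 5*x**2 + 6*x + 9 and u'(x)^2 = 64*x**6 + 96*x**5 + 4*x**4 - 8*x**3 + 16*x**2 - 4*x + 1.
Integrate each monomial from 0 to 2 using ∫_0^2 c·x^n dx = c·2^(n+1)/(n+1):
  ∫_0^2 u(x)^2 dx = ∫_0^2 (4*x^8 + 8*x^7 + 17*x^4 + 10*x^3 - 5*x^2 + 6*x + 9) dx. Term by term:
    ∫_0^2 4*x^8 dx = 2048/9;  ∫_0^2 8*x^7 dx = 256;  ∫_0^2 17*x^4 dx = 544/5;
    ∫_0^2 10*x^3 dx = 40;  ∫_0^2 -5*x^2 dx = -40/3;  ∫_0^2 6*x dx = 12;
    ∫_0^2 9 dx = 18.
  Sum: 2048/9 + 256 + 544/5 + 40 − 40/3 + 12 + 18 = 29206/45.
  ∫_0^2 u'(x)^2 dx = ∫_0^2 (64*x^6 + 96*x^5 + 4*x^4 - 8*x^3 + 16*x^2 - 4*x + 1) dx. Term by term:
    ∫_0^2 64*x^6 dx = 8192/7;  ∫_0^2 96*x^5 dx = 1024;  ∫_0^2 4*x^4 dx = 128/5;
    ∫_0^2 -8*x^3 dx = -32;  ∫_0^2 16*x^2 dx = 128/3;  ∫_0^2 -4*x dx = -8;
    ∫_0^2 1 dx = 2.
  Sum: 8192/7 + 1024 + 128/5 − 32 + 128/3 − 8 + 2 = 233578/105.
Adding: ||u||_{H^1}^2 = 29206/45 + 233578/105 = 905176/315.


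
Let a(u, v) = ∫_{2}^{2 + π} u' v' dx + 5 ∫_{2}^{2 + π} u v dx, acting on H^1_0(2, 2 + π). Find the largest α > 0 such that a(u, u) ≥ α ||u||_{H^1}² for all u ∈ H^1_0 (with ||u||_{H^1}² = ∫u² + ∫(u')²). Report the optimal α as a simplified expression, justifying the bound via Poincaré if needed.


α = 1

Coercivity of a(·,·) on H^1_0(2, 2 + π) means a(u, u) ≥ α ||u||_{H^1}² for every u ∈ H^1_0.
The interval has length L = π, and Poincaré/coercivity depend only on L. Here a(u, u) = ∫(u')² + (5)·∫u².
Here c = 5 ≥ 1, so a(u,u) = ∫(u')² + c∫u² ≥ ∫(u')² + ∫u² = ||u||_{H^1}², i.e. α = 1 works. No larger α is possible: a(u,u) ≥ α||u||_{H^1}² means (1−α)∫(u')² ≥ (α−c)∫u², and for the modes u_n = sin(nπ(x−x₀)/L) (x₀ the left endpoint) one has ∫u_n²/∫(u_n')² = (L/(nπ))² → 0, so a(u_n,u_n)/||u_n||_{H^1}² → 1. Hence the optimal constant is α = 1.
Therefore α = 1.


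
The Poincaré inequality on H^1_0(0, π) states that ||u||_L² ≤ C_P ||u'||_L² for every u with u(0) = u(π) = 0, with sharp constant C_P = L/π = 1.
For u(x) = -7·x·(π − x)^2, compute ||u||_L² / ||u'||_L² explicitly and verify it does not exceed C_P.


||u||_L² / ||u'||_L² = sqrt(14)*π/14 < C_P = 1.

u(x) = -7·x·(π − x)^2, so u'(x) = 7*(π - 3*x)*(x - π).
u(x) = -7·x·(π − x)^2 vanishes at x = 0 and x = π, so u ∈ H^1_0(0, π). Differentiate via the product rule and integrate the resulting polynomials term by term.
  ∫_0^π u² dx = ∫_0^π (49*x^6 - 196*π*x^5 + 294*π^2*x^4 - 196*π^3*x^3 + 49*π^4*x^2) dx. Term by term:
    ∫_0^π 49*x^6 dx = 7*π^7;  ∫_0^π -196*π*x^5 dx = -98*π^7/3;  ∫_0^π 294*π^2*x^4 dx = 294*π^7/5;
    ∫_0^π -196*π^3*x^3 dx = -49*π^7;  ∫_0^π 49*π^4*x^2 dx = 49*π^7/3.
  Sum: 7*π^7 − 98*π^7/3 + 294*π^7/5 − 49*π^7 + 49*π^7/3 = 7*π^7/15.
  ∫_0^π (u')² dx = ∫_0^π (441*x^4 - 1176*π*x^3 + 1078*π^2*x^2 - 392*π^3*x + 49*π^4) dx. Term by term:
    ∫_0^π 441*x^4 dx = 441*π^5/5;  ∫_0^π -1176*π*x^3 dx = -294*π^5;  ∫_0^π 1078*π^2*x^2 dx = 1078*π^5/3;
    ∫_0^π -392*π^3*x dx = -196*π^5;  ∫_0^π 49*π^4 dx = 49*π^5.
  Sum: 441*π^5/5 − 294*π^5 + 1078*π^5/3 − 196*π^5 + 49*π^5 = 98*π^5/15.
∫_0^π u² dx = 7*π^7/15, so ||u||_L² = sqrt(105)*π^(7/2)/15.
∫_0^π (u')² dx = 98*π^5/15, so ||u'||_L² = 7*sqrt(30)*π^(5/2)/15.
Ratio ||u||_L² / ||u'||_L² = sqrt(14)*π/14.
Sharp Poincaré constant on H^1_0(0, π) is C_P = L/π = 1, achieved by sin(x).
A polynomial bump cannot attain the sharp Poincaré constant (only the first sine eigenfunction does), so the ratio is strictly less than C_P, consistent with ||u||_L² ≤ C_P ||u'||_L².
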